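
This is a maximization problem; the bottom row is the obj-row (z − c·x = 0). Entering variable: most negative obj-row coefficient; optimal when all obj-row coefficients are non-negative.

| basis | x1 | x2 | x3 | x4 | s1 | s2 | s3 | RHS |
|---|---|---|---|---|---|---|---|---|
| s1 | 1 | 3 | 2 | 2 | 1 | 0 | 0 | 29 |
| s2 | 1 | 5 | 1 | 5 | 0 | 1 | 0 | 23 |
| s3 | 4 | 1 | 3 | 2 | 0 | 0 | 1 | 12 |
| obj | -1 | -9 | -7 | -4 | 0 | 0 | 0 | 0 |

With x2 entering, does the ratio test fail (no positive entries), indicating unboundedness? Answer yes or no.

no

Column x2 has positive entries in row(s) 1, 2, 3, so the ratio test bounds it — not unbounded.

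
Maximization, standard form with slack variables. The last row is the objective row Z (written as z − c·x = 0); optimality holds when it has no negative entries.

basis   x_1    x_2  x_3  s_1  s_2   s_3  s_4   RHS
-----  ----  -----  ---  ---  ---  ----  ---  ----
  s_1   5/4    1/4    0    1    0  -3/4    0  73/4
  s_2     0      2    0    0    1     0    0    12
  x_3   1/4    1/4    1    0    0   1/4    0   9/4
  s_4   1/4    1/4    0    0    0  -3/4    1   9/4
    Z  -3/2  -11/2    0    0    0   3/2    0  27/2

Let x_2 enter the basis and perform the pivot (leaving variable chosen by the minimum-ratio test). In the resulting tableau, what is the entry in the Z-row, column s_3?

Ratio test on column x_2 — row 1: (73/4)/(1/4) = 73; row 2: 12/2 = 6; row 3: (9/4)/(1/4) = 9; row 4: (9/4)/(1/4) = 9. Minimum is 6 at row 2 (s_2 leaves); pivot element 2.
Divide row 2 by 2; eliminate column x_2 from the other rows.
Z-row update in column s_3: 3/2 − (-11/2)·0 = 3/2.

3/2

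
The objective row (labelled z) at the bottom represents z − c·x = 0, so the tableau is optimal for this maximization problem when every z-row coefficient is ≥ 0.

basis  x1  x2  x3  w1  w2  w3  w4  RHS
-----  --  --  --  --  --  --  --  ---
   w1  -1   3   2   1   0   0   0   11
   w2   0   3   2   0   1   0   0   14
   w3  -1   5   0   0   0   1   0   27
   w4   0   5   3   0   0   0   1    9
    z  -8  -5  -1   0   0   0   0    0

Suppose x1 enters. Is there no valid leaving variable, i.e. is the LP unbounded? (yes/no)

Every constraint-row entry in column x1 is ≤ 0, so increasing x1 is unbounded.

yes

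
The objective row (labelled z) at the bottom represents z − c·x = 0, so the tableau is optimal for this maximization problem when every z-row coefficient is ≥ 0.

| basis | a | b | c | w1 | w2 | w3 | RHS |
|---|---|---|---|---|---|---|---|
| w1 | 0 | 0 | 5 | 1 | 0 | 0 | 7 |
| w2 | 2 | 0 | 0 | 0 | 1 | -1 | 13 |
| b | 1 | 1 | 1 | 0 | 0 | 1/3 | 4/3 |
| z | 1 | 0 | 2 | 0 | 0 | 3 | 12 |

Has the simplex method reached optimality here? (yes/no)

yes

Every z-row coefficient is ≥ 0, so the tableau is optimal.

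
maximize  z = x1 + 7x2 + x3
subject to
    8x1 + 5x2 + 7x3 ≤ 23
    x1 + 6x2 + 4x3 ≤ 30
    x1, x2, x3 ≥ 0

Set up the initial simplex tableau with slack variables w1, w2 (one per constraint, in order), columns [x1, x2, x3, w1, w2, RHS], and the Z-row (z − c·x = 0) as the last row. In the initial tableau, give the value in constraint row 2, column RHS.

30

The RHS of constraint 2 is b_2 = 30.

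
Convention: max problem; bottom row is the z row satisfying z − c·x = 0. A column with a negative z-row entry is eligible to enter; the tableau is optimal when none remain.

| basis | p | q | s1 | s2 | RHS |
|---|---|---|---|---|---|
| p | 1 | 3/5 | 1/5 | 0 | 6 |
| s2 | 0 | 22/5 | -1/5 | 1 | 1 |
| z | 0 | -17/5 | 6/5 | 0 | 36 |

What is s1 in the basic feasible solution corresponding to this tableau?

s1 is not in the basis, so in the current basic feasible solution s1 = 0.

0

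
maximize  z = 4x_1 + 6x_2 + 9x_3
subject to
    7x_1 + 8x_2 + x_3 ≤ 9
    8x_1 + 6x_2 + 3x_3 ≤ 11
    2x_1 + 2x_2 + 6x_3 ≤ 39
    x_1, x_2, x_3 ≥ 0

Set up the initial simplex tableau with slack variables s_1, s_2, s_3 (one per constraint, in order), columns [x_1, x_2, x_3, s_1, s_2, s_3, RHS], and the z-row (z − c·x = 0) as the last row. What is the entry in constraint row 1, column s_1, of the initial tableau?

Slack s_1 belongs to constraint 1; its column is the unit vector e_1, so the entry in row 1 is 1.

1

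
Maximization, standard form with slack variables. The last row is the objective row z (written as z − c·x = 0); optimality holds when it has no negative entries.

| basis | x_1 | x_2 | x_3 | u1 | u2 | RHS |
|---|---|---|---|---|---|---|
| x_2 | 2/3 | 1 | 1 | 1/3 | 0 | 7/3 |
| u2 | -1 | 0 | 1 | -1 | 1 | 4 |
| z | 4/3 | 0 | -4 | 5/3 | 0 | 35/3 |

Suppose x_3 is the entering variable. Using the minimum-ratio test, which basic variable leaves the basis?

Column x_3 entries and ratios — x_2: (7/3)/1 = 7/3; u2: 4/1 = 4.
Smallest ratio is 7/3 in the row of x_2, so x_2 leaves.

x_2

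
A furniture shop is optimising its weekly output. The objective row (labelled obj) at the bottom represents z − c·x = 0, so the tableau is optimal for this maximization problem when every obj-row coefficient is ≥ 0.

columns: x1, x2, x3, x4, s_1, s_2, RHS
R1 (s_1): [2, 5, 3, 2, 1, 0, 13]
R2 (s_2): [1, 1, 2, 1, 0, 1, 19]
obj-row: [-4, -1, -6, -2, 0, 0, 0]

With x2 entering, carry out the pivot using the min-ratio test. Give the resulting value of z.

13/5

Ratio test on column x2 — row 1: 13/5 = 13/5; row 2: 19/1 = 19. Minimum is 13/5 at row 1 (s_1 leaves); pivot element 5.
Pivot on row 1; the obj-row RHS becomes 0 − (-1)·(13/5) = 13/5.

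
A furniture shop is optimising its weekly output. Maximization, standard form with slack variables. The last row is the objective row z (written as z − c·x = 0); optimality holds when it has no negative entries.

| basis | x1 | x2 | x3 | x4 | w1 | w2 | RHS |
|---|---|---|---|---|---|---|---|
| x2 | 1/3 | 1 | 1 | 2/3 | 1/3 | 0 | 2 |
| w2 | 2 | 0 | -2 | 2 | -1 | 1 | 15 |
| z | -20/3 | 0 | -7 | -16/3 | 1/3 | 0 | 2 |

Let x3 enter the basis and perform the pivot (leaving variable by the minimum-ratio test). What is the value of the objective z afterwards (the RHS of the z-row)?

16

Ratio test on column x3 — row 1: 2/1 = 2; row 2: entry -2 ≤ 0. Minimum is 2 at row 1 (x2 leaves); pivot element 1.
Pivot on row 1; the z-row RHS becomes 2 − (-7)·2 = 16.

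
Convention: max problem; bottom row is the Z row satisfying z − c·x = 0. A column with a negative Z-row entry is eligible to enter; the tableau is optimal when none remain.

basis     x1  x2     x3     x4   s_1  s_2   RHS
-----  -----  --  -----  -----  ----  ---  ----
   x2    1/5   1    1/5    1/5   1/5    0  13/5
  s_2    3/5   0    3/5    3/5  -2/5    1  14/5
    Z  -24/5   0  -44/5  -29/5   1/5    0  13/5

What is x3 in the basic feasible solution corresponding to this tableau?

x3 is not in the basis, so in the current basic feasible solution x3 = 0.

0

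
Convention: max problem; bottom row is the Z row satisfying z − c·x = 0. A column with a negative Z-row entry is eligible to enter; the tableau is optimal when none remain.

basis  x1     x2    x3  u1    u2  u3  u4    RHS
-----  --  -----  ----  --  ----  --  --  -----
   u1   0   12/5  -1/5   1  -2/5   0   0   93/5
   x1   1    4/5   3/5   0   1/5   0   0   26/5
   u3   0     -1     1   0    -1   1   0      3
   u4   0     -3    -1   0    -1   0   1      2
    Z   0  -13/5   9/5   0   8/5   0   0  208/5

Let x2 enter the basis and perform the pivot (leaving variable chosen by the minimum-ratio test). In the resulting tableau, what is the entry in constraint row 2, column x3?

Ratio test on column x2 — row 1: (93/5)/(12/5) = 31/4; row 2: (26/5)/(4/5) = 13/2; row 3: entry -1 ≤ 0; row 4: entry -3 ≤ 0. Minimum is 13/2 at row 2 (x1 leaves); pivot element 4/5.
Divide row 2 by 4/5; eliminate column x2 from the other rows.
In the new row 2, the x3 entry is the old entry divided by the pivot: (3/5)/(4/5) = 3/4.

3/4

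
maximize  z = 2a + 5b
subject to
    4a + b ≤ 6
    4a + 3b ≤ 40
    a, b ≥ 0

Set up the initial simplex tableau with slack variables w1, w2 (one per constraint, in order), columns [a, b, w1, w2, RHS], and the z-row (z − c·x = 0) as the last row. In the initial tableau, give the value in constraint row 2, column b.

Constraint 2 has coefficient 3 on b.

3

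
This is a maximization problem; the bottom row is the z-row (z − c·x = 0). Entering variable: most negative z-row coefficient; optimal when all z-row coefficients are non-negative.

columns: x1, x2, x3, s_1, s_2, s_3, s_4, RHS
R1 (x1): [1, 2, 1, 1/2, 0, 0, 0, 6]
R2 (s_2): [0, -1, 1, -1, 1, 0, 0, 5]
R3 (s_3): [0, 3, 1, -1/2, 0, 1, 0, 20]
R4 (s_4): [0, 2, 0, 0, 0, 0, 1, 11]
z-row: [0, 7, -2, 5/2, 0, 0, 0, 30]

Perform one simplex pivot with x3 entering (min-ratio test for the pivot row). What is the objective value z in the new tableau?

Ratio test on column x3 — row 1: 6/1 = 6; row 2: 5/1 = 5; row 3: 20/1 = 20; row 4: entry 0 ≤ 0. Minimum is 5 at row 2 (s_2 leaves); pivot element 1.
Pivot on row 2; the z-row RHS becomes 30 − (-2)·5 = 40.

40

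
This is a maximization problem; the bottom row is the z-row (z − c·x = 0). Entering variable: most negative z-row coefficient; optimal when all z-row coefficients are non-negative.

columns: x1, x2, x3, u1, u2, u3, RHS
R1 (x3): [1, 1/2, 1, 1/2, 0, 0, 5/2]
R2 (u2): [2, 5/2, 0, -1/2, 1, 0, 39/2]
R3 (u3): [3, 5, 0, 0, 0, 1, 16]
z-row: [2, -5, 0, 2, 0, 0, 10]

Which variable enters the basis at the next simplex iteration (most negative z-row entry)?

Negative z-row entries: x2: -5.
The most negative is -5 in column x2, so x2 enters.

x2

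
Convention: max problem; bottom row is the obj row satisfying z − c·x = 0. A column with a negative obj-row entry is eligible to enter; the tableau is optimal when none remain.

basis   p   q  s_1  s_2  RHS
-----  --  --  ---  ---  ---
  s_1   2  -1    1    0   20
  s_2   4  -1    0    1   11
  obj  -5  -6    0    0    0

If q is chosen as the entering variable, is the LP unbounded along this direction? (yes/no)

Every constraint-row entry in column q is ≤ 0, so increasing q is unbounded.

yes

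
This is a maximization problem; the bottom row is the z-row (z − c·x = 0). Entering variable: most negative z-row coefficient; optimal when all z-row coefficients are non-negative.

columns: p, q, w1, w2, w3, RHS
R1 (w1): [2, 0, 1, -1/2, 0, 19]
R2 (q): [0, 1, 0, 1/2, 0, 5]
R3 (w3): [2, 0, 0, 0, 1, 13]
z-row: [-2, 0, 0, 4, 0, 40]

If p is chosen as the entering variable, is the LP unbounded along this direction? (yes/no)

no

Column p has positive entries in row(s) 1, 3, so the ratio test bounds it — not unbounded.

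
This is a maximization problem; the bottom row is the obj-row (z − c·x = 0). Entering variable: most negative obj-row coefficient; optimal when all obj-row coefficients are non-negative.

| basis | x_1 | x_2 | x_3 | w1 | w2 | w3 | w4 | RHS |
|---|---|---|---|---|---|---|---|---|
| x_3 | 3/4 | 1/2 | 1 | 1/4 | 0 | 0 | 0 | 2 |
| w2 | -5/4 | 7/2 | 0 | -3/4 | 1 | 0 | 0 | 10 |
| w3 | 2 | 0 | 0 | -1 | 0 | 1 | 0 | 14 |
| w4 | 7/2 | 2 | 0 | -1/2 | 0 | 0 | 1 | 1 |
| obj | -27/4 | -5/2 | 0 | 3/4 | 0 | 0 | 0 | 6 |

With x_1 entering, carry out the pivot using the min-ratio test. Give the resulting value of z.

111/14

Ratio test on column x_1 — row 1: 2/(3/4) = 8/3; row 2: entry -5/4 ≤ 0; row 3: 14/2 = 7; row 4: 1/(7/2) = 2/7. Minimum is 2/7 at row 4 (w4 leaves); pivot element 7/2.
Pivot on row 4; the obj-row RHS becomes 6 − (-27/4)·(2/7) = 111/14.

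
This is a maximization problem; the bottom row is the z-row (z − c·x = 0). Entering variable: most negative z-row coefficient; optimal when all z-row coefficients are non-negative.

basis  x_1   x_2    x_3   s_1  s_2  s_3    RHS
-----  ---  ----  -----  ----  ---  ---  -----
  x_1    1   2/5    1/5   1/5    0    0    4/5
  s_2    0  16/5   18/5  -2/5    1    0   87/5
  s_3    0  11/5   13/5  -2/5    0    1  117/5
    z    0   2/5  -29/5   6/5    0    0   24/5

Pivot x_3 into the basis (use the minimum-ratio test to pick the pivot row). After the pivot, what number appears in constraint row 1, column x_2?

2

Ratio test on column x_3 — row 1: (4/5)/(1/5) = 4; row 2: (87/5)/(18/5) = 29/6; row 3: (117/5)/(13/5) = 9. Minimum is 4 at row 1 (x_1 leaves); pivot element 1/5.
Divide row 1 by 1/5; eliminate column x_3 from the other rows.
In the new row 1, the x_2 entry is the old entry divided by the pivot: (2/5)/(1/5) = 2.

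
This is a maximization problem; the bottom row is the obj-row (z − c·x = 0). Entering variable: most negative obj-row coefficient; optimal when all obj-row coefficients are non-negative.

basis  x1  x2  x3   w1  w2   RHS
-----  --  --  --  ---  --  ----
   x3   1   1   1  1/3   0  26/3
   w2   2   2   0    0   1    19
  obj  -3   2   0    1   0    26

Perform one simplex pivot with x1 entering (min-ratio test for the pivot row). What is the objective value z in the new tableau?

52

Ratio test on column x1 — row 1: (26/3)/1 = 26/3; row 2: 19/2 = 19/2. Minimum is 26/3 at row 1 (x3 leaves); pivot element 1.
Pivot on row 1; the obj-row RHS becomes 26 − (-3)·(26/3) = 52.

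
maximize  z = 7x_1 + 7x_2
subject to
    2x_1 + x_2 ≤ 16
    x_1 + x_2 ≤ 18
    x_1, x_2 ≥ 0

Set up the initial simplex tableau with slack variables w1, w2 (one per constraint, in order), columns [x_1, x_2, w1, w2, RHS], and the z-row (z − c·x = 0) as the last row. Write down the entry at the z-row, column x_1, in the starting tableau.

The z-row carries the negated objective coefficients: the x_1 entry is -7.

-7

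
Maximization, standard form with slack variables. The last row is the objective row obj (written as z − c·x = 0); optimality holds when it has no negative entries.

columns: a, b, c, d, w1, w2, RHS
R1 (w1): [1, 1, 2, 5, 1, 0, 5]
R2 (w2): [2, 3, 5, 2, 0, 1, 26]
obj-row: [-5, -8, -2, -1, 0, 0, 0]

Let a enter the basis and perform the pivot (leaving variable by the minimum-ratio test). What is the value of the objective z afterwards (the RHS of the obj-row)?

Ratio test on column a — row 1: 5/1 = 5; row 2: 26/2 = 13. Minimum is 5 at row 1 (w1 leaves); pivot element 1.
Pivot on row 1; the obj-row RHS becomes 0 − (-5)·5 = 25.

25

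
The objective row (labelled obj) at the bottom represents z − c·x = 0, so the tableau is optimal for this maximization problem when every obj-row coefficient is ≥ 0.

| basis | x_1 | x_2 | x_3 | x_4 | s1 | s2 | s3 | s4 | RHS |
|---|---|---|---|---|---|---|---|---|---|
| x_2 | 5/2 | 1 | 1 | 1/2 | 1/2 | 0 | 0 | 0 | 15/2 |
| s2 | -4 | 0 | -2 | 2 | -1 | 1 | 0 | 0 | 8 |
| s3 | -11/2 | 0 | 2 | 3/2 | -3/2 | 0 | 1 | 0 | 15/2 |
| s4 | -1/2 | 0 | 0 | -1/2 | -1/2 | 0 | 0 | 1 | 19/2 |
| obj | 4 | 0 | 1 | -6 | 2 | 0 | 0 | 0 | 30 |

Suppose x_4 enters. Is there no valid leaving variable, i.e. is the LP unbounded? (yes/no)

Column x_4 has positive entries in row(s) 1, 2, 3, so the ratio test bounds it — not unbounded.

no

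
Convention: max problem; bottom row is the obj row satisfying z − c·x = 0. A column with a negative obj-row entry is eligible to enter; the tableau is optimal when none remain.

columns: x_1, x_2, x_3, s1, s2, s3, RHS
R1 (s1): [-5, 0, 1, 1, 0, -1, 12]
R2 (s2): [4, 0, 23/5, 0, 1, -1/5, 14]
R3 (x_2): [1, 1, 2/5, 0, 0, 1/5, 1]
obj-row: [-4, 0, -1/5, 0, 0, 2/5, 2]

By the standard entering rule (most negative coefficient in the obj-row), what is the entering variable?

Negative obj-row entries: x_1: -4, x_3: -1/5.
The most negative is -4 in column x_1, so x_1 enters.

x_1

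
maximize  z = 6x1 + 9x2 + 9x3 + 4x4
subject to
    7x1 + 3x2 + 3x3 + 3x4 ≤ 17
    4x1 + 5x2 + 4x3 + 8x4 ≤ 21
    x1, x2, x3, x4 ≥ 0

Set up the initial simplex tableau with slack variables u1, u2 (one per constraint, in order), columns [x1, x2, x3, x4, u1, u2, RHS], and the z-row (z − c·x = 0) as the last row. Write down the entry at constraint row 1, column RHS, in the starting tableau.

17

The RHS of constraint 1 is b_1 = 17.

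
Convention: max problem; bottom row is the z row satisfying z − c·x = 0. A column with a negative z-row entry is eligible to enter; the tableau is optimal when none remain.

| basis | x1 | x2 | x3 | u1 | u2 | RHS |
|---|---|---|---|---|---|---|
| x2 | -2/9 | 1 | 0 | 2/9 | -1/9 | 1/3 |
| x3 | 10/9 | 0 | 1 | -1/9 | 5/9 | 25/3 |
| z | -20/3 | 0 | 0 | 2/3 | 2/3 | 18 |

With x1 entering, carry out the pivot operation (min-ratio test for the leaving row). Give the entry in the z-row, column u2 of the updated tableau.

Ratio test on column x1 — row 1: entry -2/9 ≤ 0; row 2: (25/3)/(10/9) = 15/2. Minimum is 15/2 at row 2 (x3 leaves); pivot element 10/9.
Divide row 2 by 10/9; eliminate column x1 from the other rows.
z-row update in column u2: 2/3 − (-20/3)·(1/2) = 4.

4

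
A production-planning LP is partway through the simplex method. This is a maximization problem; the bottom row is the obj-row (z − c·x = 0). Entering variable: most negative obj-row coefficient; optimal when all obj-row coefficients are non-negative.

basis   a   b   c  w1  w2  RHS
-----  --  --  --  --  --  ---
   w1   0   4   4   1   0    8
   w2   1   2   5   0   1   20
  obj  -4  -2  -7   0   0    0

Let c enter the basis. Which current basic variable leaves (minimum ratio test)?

Column c entries and ratios — w1: 8/4 = 2; w2: 20/5 = 4.
Smallest ratio is 2 in the row of w1, so w1 leaves.

w1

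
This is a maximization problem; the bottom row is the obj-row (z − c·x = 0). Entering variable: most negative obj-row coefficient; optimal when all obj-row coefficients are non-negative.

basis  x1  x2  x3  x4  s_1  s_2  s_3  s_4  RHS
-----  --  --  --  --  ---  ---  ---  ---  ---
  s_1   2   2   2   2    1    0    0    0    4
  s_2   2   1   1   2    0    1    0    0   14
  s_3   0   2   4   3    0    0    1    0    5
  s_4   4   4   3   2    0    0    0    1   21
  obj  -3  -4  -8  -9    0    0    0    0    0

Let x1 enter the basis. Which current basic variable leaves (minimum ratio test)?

s_1

Column x1 entries and ratios — s_1: 4/2 = 2; s_2: 14/2 = 7; s_3: 0 ≤ 0, skip; s_4: 21/4 = 21/4.
Smallest ratio is 2 in the row of s_1, so s_1 leaves.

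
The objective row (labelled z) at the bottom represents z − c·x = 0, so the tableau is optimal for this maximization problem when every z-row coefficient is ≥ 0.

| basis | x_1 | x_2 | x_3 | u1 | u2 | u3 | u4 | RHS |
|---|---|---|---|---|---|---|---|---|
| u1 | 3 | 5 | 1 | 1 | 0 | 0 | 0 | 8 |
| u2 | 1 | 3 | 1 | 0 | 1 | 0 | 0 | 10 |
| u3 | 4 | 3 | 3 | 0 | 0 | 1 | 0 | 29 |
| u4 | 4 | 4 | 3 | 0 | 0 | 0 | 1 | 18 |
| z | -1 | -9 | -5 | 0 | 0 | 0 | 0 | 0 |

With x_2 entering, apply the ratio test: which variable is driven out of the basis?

Column x_2 entries and ratios — u1: 8/5 = 8/5; u2: 10/3 = 10/3; u3: 29/3 = 29/3; u4: 18/4 = 9/2.
Smallest ratio is 8/5 in the row of u1, so u1 leaves.

u1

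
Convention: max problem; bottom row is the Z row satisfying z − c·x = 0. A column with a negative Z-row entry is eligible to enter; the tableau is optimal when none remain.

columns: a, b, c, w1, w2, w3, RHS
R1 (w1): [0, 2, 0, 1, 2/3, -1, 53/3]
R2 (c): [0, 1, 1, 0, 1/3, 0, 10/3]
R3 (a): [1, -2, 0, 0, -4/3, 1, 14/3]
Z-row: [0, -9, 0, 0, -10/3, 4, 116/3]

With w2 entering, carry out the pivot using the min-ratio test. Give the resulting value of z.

72

Ratio test on column w2 — row 1: (53/3)/(2/3) = 53/2; row 2: (10/3)/(1/3) = 10; row 3: entry -4/3 ≤ 0. Minimum is 10 at row 2 (c leaves); pivot element 1/3.
Pivot on row 2; the Z-row RHS becomes 116/3 − (-10/3)·10 = 72.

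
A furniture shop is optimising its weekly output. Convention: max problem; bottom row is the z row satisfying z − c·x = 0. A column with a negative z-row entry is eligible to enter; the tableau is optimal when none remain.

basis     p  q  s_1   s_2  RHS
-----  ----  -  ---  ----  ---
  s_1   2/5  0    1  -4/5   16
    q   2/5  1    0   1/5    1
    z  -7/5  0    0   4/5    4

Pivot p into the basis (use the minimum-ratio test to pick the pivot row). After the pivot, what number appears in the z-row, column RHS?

Ratio test on column p — row 1: 16/(2/5) = 40; row 2: 1/(2/5) = 5/2. Minimum is 5/2 at row 2 (q leaves); pivot element 2/5.
Divide row 2 by 2/5; eliminate column p from the other rows.
z-row update in column RHS: 4 − (-7/5)·(5/2) = 15/2.

15/2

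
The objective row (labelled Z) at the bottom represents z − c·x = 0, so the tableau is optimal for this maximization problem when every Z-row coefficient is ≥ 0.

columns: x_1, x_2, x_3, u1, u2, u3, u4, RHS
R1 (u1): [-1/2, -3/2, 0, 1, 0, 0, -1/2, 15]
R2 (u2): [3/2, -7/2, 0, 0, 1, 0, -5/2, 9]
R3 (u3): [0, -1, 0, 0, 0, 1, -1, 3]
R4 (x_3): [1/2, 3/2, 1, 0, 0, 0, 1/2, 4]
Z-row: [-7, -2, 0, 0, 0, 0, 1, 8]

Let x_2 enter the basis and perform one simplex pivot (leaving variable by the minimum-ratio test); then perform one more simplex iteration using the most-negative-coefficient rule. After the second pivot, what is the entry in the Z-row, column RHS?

455/8

Ratio test on column x_2 — row 1: entry -3/2 ≤ 0; row 2: entry -7/2 ≤ 0; row 3: entry -1 ≤ 0; row 4: 4/(3/2) = 8/3. Minimum is 8/3 at row 4 (x_3 leaves); pivot element 3/2.
Divide row 4 by 3/2; eliminate column x_2 from the other rows.
Second iteration: most negative Z-row entry is -19/3 in column x_1, so x_1 enters.
Ratio test on column x_1 — row 1: entry 0 ≤ 0; row 2: (55/3)/(8/3) = 55/8; row 3: (17/3)/(1/3) = 17; row 4: (8/3)/(1/3) = 8. Minimum is 55/8 at row 2 (u2 leaves); pivot element 8/3.
Divide row 2 by 8/3; eliminate column x_1 from the other rows.
After both pivots, the entry at the Z-row, column RHS is 455/8.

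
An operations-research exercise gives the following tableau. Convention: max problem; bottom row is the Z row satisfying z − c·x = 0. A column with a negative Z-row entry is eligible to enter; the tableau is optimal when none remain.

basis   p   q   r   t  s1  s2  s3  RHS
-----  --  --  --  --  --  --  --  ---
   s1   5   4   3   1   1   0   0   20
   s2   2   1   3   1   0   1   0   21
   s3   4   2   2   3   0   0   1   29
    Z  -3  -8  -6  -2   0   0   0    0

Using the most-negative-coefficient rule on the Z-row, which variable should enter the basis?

Negative Z-row entries: p: -3, q: -8, r: -6, t: -2.
The most negative is -8 in column q, so q enters.

q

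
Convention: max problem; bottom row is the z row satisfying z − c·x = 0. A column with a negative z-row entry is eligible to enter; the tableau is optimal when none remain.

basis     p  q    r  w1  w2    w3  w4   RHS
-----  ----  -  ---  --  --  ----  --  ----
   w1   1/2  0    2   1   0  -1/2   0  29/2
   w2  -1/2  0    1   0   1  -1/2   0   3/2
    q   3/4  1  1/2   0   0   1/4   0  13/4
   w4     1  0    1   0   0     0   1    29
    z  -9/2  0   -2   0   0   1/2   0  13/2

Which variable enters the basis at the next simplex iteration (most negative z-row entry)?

p

Negative z-row entries: p: -9/2, r: -2.
The most negative is -9/2 in column p, so p enters.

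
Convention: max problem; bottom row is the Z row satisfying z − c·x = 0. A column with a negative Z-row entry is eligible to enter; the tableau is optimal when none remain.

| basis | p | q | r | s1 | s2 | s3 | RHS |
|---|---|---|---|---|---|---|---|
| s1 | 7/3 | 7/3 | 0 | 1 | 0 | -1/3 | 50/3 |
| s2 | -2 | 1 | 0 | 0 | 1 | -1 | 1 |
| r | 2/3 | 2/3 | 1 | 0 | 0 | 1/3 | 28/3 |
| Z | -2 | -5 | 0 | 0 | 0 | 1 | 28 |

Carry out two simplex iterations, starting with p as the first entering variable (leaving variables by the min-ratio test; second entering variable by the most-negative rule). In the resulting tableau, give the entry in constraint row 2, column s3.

-3/7

Ratio test on column p — row 1: (50/3)/(7/3) = 50/7; row 2: entry -2 ≤ 0; row 3: (28/3)/(2/3) = 14. Minimum is 50/7 at row 1 (s1 leaves); pivot element 7/3.
Divide row 1 by 7/3; eliminate column p from the other rows.
Second iteration: most negative Z-row entry is -3 in column q, so q enters.
Ratio test on column q — row 1: (50/7)/1 = 50/7; row 2: (107/7)/3 = 107/21; row 3: entry 0 ≤ 0. Minimum is 107/21 at row 2 (s2 leaves); pivot element 3.
Divide row 2 by 3; eliminate column q from the other rows.
After both pivots, the entry at constraint row 2, column s3 is -3/7.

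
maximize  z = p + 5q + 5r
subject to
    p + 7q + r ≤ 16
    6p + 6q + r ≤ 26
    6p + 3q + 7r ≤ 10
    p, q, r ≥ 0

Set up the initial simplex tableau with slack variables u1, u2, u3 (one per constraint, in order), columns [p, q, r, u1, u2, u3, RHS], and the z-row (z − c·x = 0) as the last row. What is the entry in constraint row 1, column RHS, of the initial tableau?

16

The RHS of constraint 1 is b_1 = 16.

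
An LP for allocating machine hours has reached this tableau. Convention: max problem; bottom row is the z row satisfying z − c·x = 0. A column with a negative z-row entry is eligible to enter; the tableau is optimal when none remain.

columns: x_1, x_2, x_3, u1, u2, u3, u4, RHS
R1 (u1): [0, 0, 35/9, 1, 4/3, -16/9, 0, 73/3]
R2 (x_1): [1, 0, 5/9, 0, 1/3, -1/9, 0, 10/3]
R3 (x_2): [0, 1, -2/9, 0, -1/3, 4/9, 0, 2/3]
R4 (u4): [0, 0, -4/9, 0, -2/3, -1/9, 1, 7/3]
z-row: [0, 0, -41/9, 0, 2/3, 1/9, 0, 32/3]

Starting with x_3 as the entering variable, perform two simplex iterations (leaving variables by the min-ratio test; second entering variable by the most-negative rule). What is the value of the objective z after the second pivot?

42

Ratio test on column x_3 — row 1: (73/3)/(35/9) = 219/35; row 2: (10/3)/(5/9) = 6; row 3: entry -2/9 ≤ 0; row 4: entry -4/9 ≤ 0. Minimum is 6 at row 2 (x_1 leaves); pivot element 5/9.
Pivot on row 2; the z-row RHS becomes 32/3 − (-41/9)·6 = 38.
Next entering variable (most negative z-row entry -4/5): u3.
Ratio test on column u3 — row 1: entry -1 ≤ 0; row 2: entry -1/5 ≤ 0; row 3: 2/(2/5) = 5; row 4: entry -1/5 ≤ 0. Minimum is 5 at row 3 (x_2 leaves); pivot element 2/5.
After the second pivot the z-row RHS is 38 − (-4/5)·5 = 42.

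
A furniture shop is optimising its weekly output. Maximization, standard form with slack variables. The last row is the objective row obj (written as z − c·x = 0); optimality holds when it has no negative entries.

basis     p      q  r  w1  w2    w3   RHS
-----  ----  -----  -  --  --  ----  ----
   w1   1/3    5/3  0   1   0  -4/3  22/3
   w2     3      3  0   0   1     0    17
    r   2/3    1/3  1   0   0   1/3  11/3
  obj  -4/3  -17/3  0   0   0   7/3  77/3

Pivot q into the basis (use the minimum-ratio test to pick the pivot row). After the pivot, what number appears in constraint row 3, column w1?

-1/5

Ratio test on column q — row 1: (22/3)/(5/3) = 22/5; row 2: 17/3 = 17/3; row 3: (11/3)/(1/3) = 11. Minimum is 22/5 at row 1 (w1 leaves); pivot element 5/3.
Divide row 1 by 5/3; eliminate column q from the other rows.
Row 3 update in column w1: 0 − (1/3)·(3/5) = -1/5.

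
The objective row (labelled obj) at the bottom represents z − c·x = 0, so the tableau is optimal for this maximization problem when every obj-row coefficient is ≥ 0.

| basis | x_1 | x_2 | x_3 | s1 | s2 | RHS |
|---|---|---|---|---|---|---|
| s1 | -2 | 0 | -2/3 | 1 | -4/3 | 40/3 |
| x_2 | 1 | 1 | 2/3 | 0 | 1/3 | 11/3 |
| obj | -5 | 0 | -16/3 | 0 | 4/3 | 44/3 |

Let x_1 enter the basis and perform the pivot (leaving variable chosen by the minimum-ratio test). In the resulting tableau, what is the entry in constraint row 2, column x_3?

Ratio test on column x_1 — row 1: entry -2 ≤ 0; row 2: (11/3)/1 = 11/3. Minimum is 11/3 at row 2 (x_2 leaves); pivot element 1.
Divide row 2 by 1; eliminate column x_1 from the other rows.
In the new row 2, the x_3 entry is the old entry divided by the pivot: (2/3)/1 = 2/3.

2/3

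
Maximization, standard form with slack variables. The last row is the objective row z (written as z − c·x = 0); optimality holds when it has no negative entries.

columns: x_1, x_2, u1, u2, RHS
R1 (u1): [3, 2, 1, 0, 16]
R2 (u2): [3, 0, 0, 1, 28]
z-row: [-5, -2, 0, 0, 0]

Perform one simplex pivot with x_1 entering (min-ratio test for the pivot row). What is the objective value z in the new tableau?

80/3

Ratio test on column x_1 — row 1: 16/3 = 16/3; row 2: 28/3 = 28/3. Minimum is 16/3 at row 1 (u1 leaves); pivot element 3.
Pivot on row 1; the z-row RHS becomes 0 − (-5)·(16/3) = 80/3.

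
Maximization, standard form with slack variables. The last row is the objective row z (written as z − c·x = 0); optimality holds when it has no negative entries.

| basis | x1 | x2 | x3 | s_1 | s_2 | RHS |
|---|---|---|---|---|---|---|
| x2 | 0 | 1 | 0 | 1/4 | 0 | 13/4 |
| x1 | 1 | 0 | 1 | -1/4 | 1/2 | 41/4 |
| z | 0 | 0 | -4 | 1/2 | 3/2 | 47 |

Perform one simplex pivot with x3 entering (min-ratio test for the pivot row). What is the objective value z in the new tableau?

88

Ratio test on column x3 — row 1: entry 0 ≤ 0; row 2: (41/4)/1 = 41/4. Minimum is 41/4 at row 2 (x1 leaves); pivot element 1.
Pivot on row 2; the z-row RHS becomes 47 − (-4)·(41/4) = 88.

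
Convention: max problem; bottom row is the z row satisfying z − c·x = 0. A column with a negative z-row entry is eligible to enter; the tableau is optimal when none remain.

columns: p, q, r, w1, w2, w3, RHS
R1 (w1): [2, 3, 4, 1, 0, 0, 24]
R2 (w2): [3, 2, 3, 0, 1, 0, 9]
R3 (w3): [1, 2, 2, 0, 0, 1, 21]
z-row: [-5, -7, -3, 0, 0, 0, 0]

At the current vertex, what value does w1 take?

24

w1 is basic (row 1); its value is the RHS of that row, 24.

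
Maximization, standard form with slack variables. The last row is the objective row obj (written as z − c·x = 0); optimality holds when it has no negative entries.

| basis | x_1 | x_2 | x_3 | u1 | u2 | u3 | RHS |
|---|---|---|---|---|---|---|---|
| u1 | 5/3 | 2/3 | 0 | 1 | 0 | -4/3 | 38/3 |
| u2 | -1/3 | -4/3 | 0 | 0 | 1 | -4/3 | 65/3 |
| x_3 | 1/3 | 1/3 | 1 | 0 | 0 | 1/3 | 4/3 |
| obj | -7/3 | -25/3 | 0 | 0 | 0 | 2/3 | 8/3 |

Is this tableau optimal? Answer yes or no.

The obj-row has a negative entry -25/3 in column x_2, so it is not optimal.

no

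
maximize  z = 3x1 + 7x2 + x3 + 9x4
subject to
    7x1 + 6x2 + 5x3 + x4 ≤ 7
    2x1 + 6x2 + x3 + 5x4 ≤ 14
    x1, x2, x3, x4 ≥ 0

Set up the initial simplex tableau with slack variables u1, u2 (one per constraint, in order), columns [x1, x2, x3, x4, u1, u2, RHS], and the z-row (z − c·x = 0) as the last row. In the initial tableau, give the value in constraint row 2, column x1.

Constraint 2 has coefficient 2 on x1.

2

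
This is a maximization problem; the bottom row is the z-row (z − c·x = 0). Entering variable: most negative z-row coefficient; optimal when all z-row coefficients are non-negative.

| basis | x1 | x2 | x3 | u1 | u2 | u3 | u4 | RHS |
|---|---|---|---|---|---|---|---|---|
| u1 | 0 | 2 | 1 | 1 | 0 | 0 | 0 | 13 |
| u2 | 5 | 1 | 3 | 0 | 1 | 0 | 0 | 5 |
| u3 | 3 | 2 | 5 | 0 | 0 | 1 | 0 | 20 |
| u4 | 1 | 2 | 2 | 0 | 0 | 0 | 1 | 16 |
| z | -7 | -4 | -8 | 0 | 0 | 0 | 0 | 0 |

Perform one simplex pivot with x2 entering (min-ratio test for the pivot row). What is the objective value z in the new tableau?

Ratio test on column x2 — row 1: 13/2 = 13/2; row 2: 5/1 = 5; row 3: 20/2 = 10; row 4: 16/2 = 8. Minimum is 5 at row 2 (u2 leaves); pivot element 1.
Pivot on row 2; the z-row RHS becomes 0 − (-4)·5 = 20.

20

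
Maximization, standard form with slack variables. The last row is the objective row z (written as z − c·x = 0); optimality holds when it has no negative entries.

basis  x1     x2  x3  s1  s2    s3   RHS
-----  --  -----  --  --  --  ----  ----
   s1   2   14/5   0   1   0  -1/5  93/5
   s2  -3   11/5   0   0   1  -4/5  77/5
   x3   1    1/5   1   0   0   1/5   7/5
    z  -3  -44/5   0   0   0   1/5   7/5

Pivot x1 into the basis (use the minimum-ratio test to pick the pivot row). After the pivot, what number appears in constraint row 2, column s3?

-1/5

Ratio test on column x1 — row 1: (93/5)/2 = 93/10; row 2: entry -3 ≤ 0; row 3: (7/5)/1 = 7/5. Minimum is 7/5 at row 3 (x3 leaves); pivot element 1.
Divide row 3 by 1; eliminate column x1 from the other rows.
Row 2 update in column s3: -4/5 − (-3)·(1/5) = -1/5.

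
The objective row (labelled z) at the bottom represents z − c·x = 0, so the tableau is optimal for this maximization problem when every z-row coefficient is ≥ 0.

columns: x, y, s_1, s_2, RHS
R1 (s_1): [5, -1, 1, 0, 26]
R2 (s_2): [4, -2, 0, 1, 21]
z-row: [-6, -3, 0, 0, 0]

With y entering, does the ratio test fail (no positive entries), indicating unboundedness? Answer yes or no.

Every constraint-row entry in column y is ≤ 0, so increasing y is unbounded.

yes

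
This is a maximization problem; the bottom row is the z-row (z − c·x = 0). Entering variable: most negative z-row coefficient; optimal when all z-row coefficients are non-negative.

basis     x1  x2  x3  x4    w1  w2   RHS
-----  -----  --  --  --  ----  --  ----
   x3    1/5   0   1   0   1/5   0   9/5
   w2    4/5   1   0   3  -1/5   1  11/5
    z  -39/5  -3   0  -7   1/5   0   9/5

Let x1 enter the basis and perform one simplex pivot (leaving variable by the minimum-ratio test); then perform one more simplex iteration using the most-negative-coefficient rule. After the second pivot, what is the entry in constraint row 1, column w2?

Ratio test on column x1 — row 1: (9/5)/(1/5) = 9; row 2: (11/5)/(4/5) = 11/4. Minimum is 11/4 at row 2 (w2 leaves); pivot element 4/5.
Divide row 2 by 4/5; eliminate column x1 from the other rows.
Second iteration: most negative z-row entry is -7/4 in column w1, so w1 enters.
Ratio test on column w1 — row 1: (5/4)/(1/4) = 5; row 2: entry -1/4 ≤ 0. Minimum is 5 at row 1 (x3 leaves); pivot element 1/4.
Divide row 1 by 1/4; eliminate column w1 from the other rows.
After both pivots, the entry at constraint row 1, column w2 is -1.

-1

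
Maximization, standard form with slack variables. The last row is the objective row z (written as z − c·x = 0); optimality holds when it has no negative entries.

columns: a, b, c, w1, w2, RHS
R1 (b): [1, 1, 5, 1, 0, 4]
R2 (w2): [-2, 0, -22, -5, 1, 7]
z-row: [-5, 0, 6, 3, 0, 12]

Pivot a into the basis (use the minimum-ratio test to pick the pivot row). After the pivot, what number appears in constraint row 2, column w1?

-3

Ratio test on column a — row 1: 4/1 = 4; row 2: entry -2 ≤ 0. Minimum is 4 at row 1 (b leaves); pivot element 1.
Divide row 1 by 1; eliminate column a from the other rows.
Row 2 update in column w1: -5 − (-2)·1 = -3.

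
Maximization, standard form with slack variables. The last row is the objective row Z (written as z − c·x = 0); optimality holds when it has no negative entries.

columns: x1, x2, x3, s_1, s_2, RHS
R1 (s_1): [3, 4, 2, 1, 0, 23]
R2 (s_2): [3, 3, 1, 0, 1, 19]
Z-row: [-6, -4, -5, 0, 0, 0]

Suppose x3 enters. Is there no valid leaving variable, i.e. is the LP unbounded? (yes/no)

Column x3 has positive entries in row(s) 1, 2, so the ratio test bounds it — not unbounded.

no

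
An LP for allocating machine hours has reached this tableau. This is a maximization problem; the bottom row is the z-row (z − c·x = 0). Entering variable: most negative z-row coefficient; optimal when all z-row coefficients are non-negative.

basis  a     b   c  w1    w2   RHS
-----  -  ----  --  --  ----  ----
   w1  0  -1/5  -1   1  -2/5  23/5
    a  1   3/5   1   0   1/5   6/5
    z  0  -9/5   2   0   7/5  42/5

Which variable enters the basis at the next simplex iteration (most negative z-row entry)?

b

Negative z-row entries: b: -9/5.
The most negative is -9/5 in column b, so b enters.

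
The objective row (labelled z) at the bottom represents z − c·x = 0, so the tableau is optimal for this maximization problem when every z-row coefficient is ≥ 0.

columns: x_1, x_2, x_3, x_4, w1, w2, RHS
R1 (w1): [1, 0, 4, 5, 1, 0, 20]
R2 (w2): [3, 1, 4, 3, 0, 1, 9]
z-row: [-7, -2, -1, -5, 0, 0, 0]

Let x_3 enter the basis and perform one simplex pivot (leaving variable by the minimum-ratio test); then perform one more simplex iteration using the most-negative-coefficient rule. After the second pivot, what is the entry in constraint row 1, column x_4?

4

Ratio test on column x_3 — row 1: 20/4 = 5; row 2: 9/4 = 9/4. Minimum is 9/4 at row 2 (w2 leaves); pivot element 4.
Divide row 2 by 4; eliminate column x_3 from the other rows.
Second iteration: most negative z-row entry is -25/4 in column x_1, so x_1 enters.
Ratio test on column x_1 — row 1: entry -2 ≤ 0; row 2: (9/4)/(3/4) = 3. Minimum is 3 at row 2 (x_3 leaves); pivot element 3/4.
Divide row 2 by 3/4; eliminate column x_1 from the other rows.
After both pivots, the entry at constraint row 1, column x_4 is 4.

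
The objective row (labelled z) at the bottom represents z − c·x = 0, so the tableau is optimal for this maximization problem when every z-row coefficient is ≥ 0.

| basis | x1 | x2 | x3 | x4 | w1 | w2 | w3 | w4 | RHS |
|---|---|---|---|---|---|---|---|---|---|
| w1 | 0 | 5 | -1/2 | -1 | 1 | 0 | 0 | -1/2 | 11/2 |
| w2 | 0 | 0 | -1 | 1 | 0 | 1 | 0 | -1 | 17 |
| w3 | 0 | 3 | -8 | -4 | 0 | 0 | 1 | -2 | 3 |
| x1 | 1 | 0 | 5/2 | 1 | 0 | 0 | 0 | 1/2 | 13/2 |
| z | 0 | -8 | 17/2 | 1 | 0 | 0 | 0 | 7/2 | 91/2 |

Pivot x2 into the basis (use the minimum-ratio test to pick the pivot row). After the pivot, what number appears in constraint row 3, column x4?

-4/3

Ratio test on column x2 — row 1: (11/2)/5 = 11/10; row 2: entry 0 ≤ 0; row 3: 3/3 = 1; row 4: entry 0 ≤ 0. Minimum is 1 at row 3 (w3 leaves); pivot element 3.
Divide row 3 by 3; eliminate column x2 from the other rows.
In the new row 3, the x4 entry is the old entry divided by the pivot: (-4)/3 = -4/3.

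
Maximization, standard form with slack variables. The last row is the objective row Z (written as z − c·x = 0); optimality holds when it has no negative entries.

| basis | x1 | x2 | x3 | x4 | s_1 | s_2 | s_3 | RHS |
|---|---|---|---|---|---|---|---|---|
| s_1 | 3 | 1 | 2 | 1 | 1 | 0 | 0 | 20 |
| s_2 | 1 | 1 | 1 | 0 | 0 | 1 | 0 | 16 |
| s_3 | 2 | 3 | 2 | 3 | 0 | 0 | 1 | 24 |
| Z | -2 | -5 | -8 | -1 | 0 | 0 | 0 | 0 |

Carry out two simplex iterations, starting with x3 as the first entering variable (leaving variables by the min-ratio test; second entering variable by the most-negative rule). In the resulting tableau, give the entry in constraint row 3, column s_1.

Ratio test on column x3 — row 1: 20/2 = 10; row 2: 16/1 = 16; row 3: 24/2 = 12. Minimum is 10 at row 1 (s_1 leaves); pivot element 2.
Divide row 1 by 2; eliminate column x3 from the other rows.
Second iteration: most negative Z-row entry is -1 in column x2, so x2 enters.
Ratio test on column x2 — row 1: 10/(1/2) = 20; row 2: 6/(1/2) = 12; row 3: 4/2 = 2. Minimum is 2 at row 3 (s_3 leaves); pivot element 2.
Divide row 3 by 2; eliminate column x2 from the other rows.
After both pivots, the entry at constraint row 3, column s_1 is -1/2.

-1/2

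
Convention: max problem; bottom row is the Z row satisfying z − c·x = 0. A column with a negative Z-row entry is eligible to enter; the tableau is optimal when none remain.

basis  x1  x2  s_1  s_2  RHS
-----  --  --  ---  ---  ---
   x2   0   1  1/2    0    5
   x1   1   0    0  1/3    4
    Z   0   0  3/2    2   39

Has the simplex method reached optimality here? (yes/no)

Every Z-row coefficient is ≥ 0, so the tableau is optimal.

yes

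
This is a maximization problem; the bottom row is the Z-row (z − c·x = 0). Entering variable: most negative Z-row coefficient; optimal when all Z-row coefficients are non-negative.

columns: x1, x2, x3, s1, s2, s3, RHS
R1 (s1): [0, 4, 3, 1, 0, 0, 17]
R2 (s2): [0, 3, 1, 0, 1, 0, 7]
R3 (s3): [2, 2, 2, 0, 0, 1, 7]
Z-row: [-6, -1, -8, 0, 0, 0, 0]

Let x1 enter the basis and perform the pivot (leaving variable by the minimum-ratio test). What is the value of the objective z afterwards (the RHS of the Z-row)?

21

Ratio test on column x1 — row 1: entry 0 ≤ 0; row 2: entry 0 ≤ 0; row 3: 7/2 = 7/2. Minimum is 7/2 at row 3 (s3 leaves); pivot element 2.
Pivot on row 3; the Z-row RHS becomes 0 − (-6)·(7/2) = 21.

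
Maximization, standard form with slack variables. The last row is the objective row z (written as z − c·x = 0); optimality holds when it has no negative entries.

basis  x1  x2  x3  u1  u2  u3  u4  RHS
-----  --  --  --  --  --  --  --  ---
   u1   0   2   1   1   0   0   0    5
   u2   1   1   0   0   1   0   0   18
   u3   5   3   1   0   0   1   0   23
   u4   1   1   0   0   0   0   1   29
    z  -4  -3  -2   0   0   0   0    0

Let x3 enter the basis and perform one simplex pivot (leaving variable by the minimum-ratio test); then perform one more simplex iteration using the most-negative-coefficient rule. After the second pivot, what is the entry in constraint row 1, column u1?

1

Ratio test on column x3 — row 1: 5/1 = 5; row 2: entry 0 ≤ 0; row 3: 23/1 = 23; row 4: entry 0 ≤ 0. Minimum is 5 at row 1 (u1 leaves); pivot element 1.
Divide row 1 by 1; eliminate column x3 from the other rows.
Second iteration: most negative z-row entry is -4 in column x1, so x1 enters.
Ratio test on column x1 — row 1: entry 0 ≤ 0; row 2: 18/1 = 18; row 3: 18/5 = 18/5; row 4: 29/1 = 29. Minimum is 18/5 at row 3 (u3 leaves); pivot element 5.
Divide row 3 by 5; eliminate column x1 from the other rows.
After both pivots, the entry at constraint row 1, column u1 is 1.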